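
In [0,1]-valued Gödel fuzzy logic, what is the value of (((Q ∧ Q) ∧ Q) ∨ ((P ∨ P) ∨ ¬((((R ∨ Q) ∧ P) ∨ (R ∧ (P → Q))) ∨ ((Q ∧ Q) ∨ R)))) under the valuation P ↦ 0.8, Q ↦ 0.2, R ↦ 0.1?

(Q ∧ Q) = min(0.2, 0.2) = 0.2
((Q ∧ Q) ∧ Q) = min(0.2, 0.2) = 0.2
(P ∨ P) = max(0.8, 0.8) = 0.8
(R ∨ Q) = max(0.1, 0.2) = 0.2
((R ∨ Q) ∧ P) = min(0.2, 0.8) = 0.2
(P → Q): 0.8 > 0.2, so result = 0.2
(R ∧ (P → Q)) = min(0.1, 0.2) = 0.1
(((R ∨ Q) ∧ P) ∨ (R ∧ (P → Q))) = max(0.2, 0.1) = 0.2
(Q ∧ Q) = min(0.2, 0.2) = 0.2
((Q ∧ Q) ∨ R) = max(0.2, 0.1) = 0.2
((((R ∨ Q) ∧ P) ∨ (R ∧ (P → Q))) ∨ ((Q ∧ Q) ∨ R)) = max(0.2, 0.2) = 0.2
¬((((R ∨ Q) ∧ P) ∨ (R ∧ (P → Q))) ∨ ((Q ∧ Q) ∨ R)): Gödel ¬ of 0.2 = 0 (operand ≠ 0)
((P ∨ P) ∨ ¬((((R ∨ Q) ∧ P) ∨ (R ∧ (P → Q))) ∨ ((Q ∧ Q) ∨ R))) = max(0.8, 0) = 0.8
(((Q ∧ Q) ∧ Q) ∨ ((P ∨ P) ∨ ¬((((R ∨ Q) ∧ P) ∨ (R ∧ (P → Q))) ∨ ((Q ∧ Q) ∨ R)))) = max(0.2, 0.8) = 0.8

0.80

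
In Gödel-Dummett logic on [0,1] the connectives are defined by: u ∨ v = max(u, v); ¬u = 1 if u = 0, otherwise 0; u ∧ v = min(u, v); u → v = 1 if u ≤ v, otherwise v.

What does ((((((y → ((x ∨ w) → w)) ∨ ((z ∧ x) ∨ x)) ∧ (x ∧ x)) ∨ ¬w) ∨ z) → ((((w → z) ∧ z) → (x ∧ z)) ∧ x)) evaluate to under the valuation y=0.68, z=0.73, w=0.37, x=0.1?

(x ∨ w) = max(0.1, 0.37) = 0.37
((x ∨ w) → w): 0.37 ≤ 0.37, so result = 1
(y → ((x ∨ w) → w)): 0.68 ≤ 1, so result = 1
(z ∧ x) = min(0.73, 0.1) = 0.1
((z ∧ x) ∨ x) = max(0.1, 0.1) = 0.1
((y → ((x ∨ w) → w)) ∨ ((z ∧ x) ∨ x)) = max(1, 0.1) = 1
(x ∧ x) = min(0.1, 0.1) = 0.1
(((y → ((x ∨ w) → w)) ∨ ((z ∧ x) ∨ x)) ∧ (x ∧ x)) = min(1, 0.1) = 0.1
¬w: Gödel ¬ of 0.37 = 0 (operand ≠ 0)
((((y → ((x ∨ w) → w)) ∨ ((z ∧ x) ∨ x)) ∧ (x ∧ x)) ∨ ¬w) = max(0.1, 0) = 0.1
(((((y → ((x ∨ w) → w)) ∨ ((z ∧ x) ∨ x)) ∧ (x ∧ x)) ∨ ¬w) ∨ z) = max(0.1, 0.73) = 0.73
(w → z): 0.37 ≤ 0.73, so result = 1
((w → z) ∧ z) = min(1, 0.73) = 0.73
(x ∧ z) = min(0.1, 0.73) = 0.1
(((w → z) ∧ z) → (x ∧ z)): 0.73 > 0.1, so result = 0.1
((((w → z) ∧ z) → (x ∧ z)) ∧ x) = min(0.1, 0.1) = 0.1
((((((y → ((x ∨ w) → w)) ∨ ((z ∧ x) ∨ x)) ∧ (x ∧ x)) ∨ ¬w) ∨ z) → ((((w → z) ∧ z) → (x ∧ z)) ∧ x)): 0.73 > 0.1, so result = 0.1

0.10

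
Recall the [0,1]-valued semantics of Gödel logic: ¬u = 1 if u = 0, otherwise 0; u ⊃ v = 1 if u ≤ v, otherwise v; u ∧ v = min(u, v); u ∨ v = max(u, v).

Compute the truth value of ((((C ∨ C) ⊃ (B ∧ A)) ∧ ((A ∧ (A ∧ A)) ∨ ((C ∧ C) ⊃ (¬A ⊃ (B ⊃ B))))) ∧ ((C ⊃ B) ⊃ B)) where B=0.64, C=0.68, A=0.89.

0.64

(C ∨ C) = max(0.68, 0.68) = 0.68
(B ∧ A) = min(0.64, 0.89) = 0.64
((C ∨ C) ⊃ (B ∧ A)): 0.68 > 0.64, so result = 0.64
(A ∧ A) = min(0.89, 0.89) = 0.89
(A ∧ (A ∧ A)) = min(0.89, 0.89) = 0.89
(C ∧ C) = min(0.68, 0.68) = 0.68
¬A: Gödel ¬ of 0.89 = 0 (operand ≠ 0)
(B ⊃ B): 0.64 ≤ 0.64, so result = 1
(¬A ⊃ (B ⊃ B)): 0 ≤ 1, so result = 1
((C ∧ C) ⊃ (¬A ⊃ (B ⊃ B))): 0.68 ≤ 1, so result = 1
((A ∧ (A ∧ A)) ∨ ((C ∧ C) ⊃ (¬A ⊃ (B ⊃ B)))) = max(0.89, 1) = 1
(((C ∨ C) ⊃ (B ∧ A)) ∧ ((A ∧ (A ∧ A)) ∨ ((C ∧ C) ⊃ (¬A ⊃ (B ⊃ B))))) = min(0.64, 1) = 0.64
(C ⊃ B): 0.68 > 0.64, so result = 0.64
((C ⊃ B) ⊃ B): 0.64 ≤ 0.64, so result = 1
((((C ∨ C) ⊃ (B ∧ A)) ∧ ((A ∧ (A ∧ A)) ∨ ((C ∧ C) ⊃ (¬A ⊃ (B ⊃ B))))) ∧ ((C ⊃ B) ⊃ B)) = min(0.64, 1) = 0.64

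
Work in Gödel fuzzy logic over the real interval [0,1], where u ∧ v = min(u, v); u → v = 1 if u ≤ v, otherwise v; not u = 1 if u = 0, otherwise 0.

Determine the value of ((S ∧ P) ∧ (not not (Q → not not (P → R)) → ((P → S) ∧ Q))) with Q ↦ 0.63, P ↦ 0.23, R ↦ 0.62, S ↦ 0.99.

0.23

(S ∧ P) = min(0.99, 0.23) = 0.23
(P → R): 0.23 ≤ 0.62, so result = 1
not (P → R): Gödel ¬ of 1 = 0 (operand ≠ 0)
not not (P → R): Gödel ¬ of 0 = 1 (operand is 0)
(Q → not not (P → R)): 0.63 ≤ 1, so result = 1
not (Q → not not (P → R)): Gödel ¬ of 1 = 0 (operand ≠ 0)
not not (Q → not not (P → R)): Gödel ¬ of 0 = 1 (operand is 0)
(P → S): 0.23 ≤ 0.99, so result = 1
((P → S) ∧ Q) = min(1, 0.63) = 0.63
(not not (Q → not not (P → R)) → ((P → S) ∧ Q)): 1 > 0.63, so result = 0.63
((S ∧ P) ∧ (not not (Q → not not (P → R)) → ((P → S) ∧ Q))) = min(0.23, 0.63) = 0.23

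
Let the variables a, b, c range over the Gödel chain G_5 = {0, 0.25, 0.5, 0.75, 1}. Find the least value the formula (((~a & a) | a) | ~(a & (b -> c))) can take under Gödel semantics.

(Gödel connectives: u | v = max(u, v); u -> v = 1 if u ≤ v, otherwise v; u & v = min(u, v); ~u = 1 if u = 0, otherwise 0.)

The minimum is attained at a = 0.25, b = 0, c = 0:
  ~a: Gödel ¬ of 0.25 = 0 (operand ≠ 0)
  (~a & a) = min(0, 0.25) = 0
  ((~a & a) | a) = max(0, 0.25) = 0.25
  (b -> c): 0 ≤ 0, so result = 1
  (a & (b -> c)) = min(0.25, 1) = 0.25
  ~(a & (b -> c)): Gödel ¬ of 0.25 = 0 (operand ≠ 0)
  (((~a & a) | a) | ~(a & (b -> c))) = max(0.25, 0) = 0.25
Checking all 125 assignments confirms none give a value below 0.25.

0.25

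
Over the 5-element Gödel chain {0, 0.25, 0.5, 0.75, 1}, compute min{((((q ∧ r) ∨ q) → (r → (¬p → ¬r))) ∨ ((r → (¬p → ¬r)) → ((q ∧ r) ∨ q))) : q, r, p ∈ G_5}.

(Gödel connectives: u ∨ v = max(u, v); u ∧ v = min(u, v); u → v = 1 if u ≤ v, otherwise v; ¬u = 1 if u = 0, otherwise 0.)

Every assignment gives 1. For instance at q = 0, r = 0, p = 0:
  (q ∧ r) = min(0, 0) = 0
  ((q ∧ r) ∨ q) = max(0, 0) = 0
  ¬p: Gödel ¬ of 0 = 1 (operand is 0)
  ¬r: Gödel ¬ of 0 = 1 (operand is 0)
  (¬p → ¬r): 1 ≤ 1, so result = 1
  (r → (¬p → ¬r)): 0 ≤ 1, so result = 1
  (((q ∧ r) ∨ q) → (r → (¬p → ¬r))): 0 ≤ 1, so result = 1
  ¬p: Gödel ¬ of 0 = 1 (operand is 0)
  ¬r: Gödel ¬ of 0 = 1 (operand is 0)
  (¬p → ¬r): 1 ≤ 1, so result = 1
  (r → (¬p → ¬r)): 0 ≤ 1, so result = 1
  (q ∧ r) = min(0, 0) = 0
  ((q ∧ r) ∨ q) = max(0, 0) = 0
  ((r → (¬p → ¬r)) → ((q ∧ r) ∨ q)): 1 > 0, so result = 0
  ((((q ∧ r) ∨ q) → (r → (¬p → ¬r))) ∨ ((r → (¬p → ¬r)) → ((q ∧ r) ∨ q))) = max(1, 0) = 1
All 125 assignments give value 1 — the formula is a G_5-tautology.

1.00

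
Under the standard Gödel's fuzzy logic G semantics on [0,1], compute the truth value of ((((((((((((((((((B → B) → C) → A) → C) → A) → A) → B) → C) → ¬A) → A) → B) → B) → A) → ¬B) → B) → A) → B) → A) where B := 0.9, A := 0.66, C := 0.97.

0.66

(B → B): 0.9 ≤ 0.9, so result = 1
((B → B) → C): 1 > 0.97, so result = 0.97
(((B → B) → C) → A): 0.97 > 0.66, so result = 0.66
((((B → B) → C) → A) → C): 0.66 ≤ 0.97, so result = 1
(((((B → B) → C) → A) → C) → A): 1 > 0.66, so result = 0.66
((((((B → B) → C) → A) → C) → A) → A): 0.66 ≤ 0.66, so result = 1
(((((((B → B) → C) → A) → C) → A) → A) → B): 1 > 0.9, so result = 0.9
((((((((B → B) → C) → A) → C) → A) → A) → B) → C): 0.9 ≤ 0.97, so result = 1
¬A: Gödel ¬ of 0.66 = 0 (operand ≠ 0)
(((((((((B → B) → C) → A) → C) → A) → A) → B) → C) → ¬A): 1 > 0, so result = 0
((((((((((B → B) → C) → A) → C) → A) → A) → B) → C) → ¬A) → A): 0 ≤ 0.66, so result = 1
(((((((((((B → B) → C) → A) → C) → A) → A) → B) → C) → ¬A) → A) → B): 1 > 0.9, so result = 0.9
((((((((((((B → B) → C) → A) → C) → A) → A) → B) → C) → ¬A) → A) → B) → B): 0.9 ≤ 0.9, so result = 1
(((((((((((((B → B) → C) → A) → C) → A) → A) → B) → C) → ¬A) → A) → B) → B) → A): 1 > 0.66, so result = 0.66
¬B: Gödel ¬ of 0.9 = 0 (operand ≠ 0)
((((((((((((((B → B) → C) → A) → C) → A) → A) → B) → C) → ¬A) → A) → B) → B) → A) → ¬B): 0.66 > 0, so result = 0
(((((((((((((((B → B) → C) → A) → C) → A) → A) → B) → C) → ¬A) → A) → B) → B) → A) → ¬B) → B): 0 ≤ 0.9, so result = 1
((((((((((((((((B → B) → C) → A) → C) → A) → A) → B) → C) → ¬A) → A) → B) → B) → A) → ¬B) → B) → A): 1 > 0.66, so result = 0.66
(((((((((((((((((B → B) → C) → A) → C) → A) → A) → B) → C) → ¬A) → A) → B) → B) → A) → ¬B) → B) → A) → B): 0.66 ≤ 0.9, so result = 1
((((((((((((((((((B → B) → C) → A) → C) → A) → A) → B) → C) → ¬A) → A) → B) → B) → A) → ¬B) → B) → A) → B) → A): 1 > 0.66, so result = 0.66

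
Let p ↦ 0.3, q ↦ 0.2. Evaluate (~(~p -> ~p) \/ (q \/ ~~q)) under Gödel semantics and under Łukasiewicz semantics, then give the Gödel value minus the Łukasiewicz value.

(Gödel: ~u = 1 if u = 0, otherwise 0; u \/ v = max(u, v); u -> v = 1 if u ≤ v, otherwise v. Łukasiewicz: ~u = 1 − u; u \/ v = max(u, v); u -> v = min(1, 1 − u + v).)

0.80

Gödel evaluation:
  ~p: Gödel ¬ of 0.3 = 0 (operand ≠ 0)
  ~p: Gödel ¬ of 0.3 = 0 (operand ≠ 0)
  (~p -> ~p): 0 ≤ 0, so result = 1
  ~(~p -> ~p): Gödel ¬ of 1 = 0 (operand ≠ 0)
  ~q: Gödel ¬ of 0.2 = 0 (operand ≠ 0)
  ~~q: Gödel ¬ of 0 = 1 (operand is 0)
  (q \/ ~~q) = max(0.2, 1) = 1
  (~(~p -> ~p) \/ (q \/ ~~q)) = max(0, 1) = 1
  Gödel value = 1
Łukasiewicz evaluation:
  ~p: Łukasiewicz ¬ gives 1 − 0.3 = 0.7
  ~p: Łukasiewicz ¬ gives 1 − 0.3 = 0.7
  (~p -> ~p): min(1, 1 − 0.7 + 0.7) = 1
  ~(~p -> ~p): Łukasiewicz ¬ gives 1 − 1 = 0
  ~q: Łukasiewicz ¬ gives 1 − 0.2 = 0.8
  ~~q: Łukasiewicz ¬ gives 1 − 0.8 = 0.2
  (q \/ ~~q) = max(0.2, 0.2) = 0.2
  (~(~p -> ~p) \/ (q \/ ~~q)) = max(0, 0.2) = 0.2
  Łukasiewicz value = 0.2
Difference: 1 − 0.2 = 0.80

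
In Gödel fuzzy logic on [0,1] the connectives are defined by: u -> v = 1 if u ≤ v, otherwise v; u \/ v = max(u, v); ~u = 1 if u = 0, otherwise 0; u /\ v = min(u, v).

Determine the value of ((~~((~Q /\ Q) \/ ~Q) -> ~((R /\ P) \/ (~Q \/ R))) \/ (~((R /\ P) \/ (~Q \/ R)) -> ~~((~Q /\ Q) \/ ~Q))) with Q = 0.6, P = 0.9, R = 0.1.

~Q: Gödel ¬ of 0.6 = 0 (operand ≠ 0)
(~Q /\ Q) = min(0, 0.6) = 0
~Q: Gödel ¬ of 0.6 = 0 (operand ≠ 0)
((~Q /\ Q) \/ ~Q) = max(0, 0) = 0
~((~Q /\ Q) \/ ~Q): Gödel ¬ of 0 = 1 (operand is 0)
~~((~Q /\ Q) \/ ~Q): Gödel ¬ of 1 = 0 (operand ≠ 0)
(R /\ P) = min(0.1, 0.9) = 0.1
~Q: Gödel ¬ of 0.6 = 0 (operand ≠ 0)
(~Q \/ R) = max(0, 0.1) = 0.1
((R /\ P) \/ (~Q \/ R)) = max(0.1, 0.1) = 0.1
~((R /\ P) \/ (~Q \/ R)): Gödel ¬ of 0.1 = 0 (operand ≠ 0)
(~~((~Q /\ Q) \/ ~Q) -> ~((R /\ P) \/ (~Q \/ R))): 0 ≤ 0, so result = 1
(R /\ P) = min(0.1, 0.9) = 0.1
~Q: Gödel ¬ of 0.6 = 0 (operand ≠ 0)
(~Q \/ R) = max(0, 0.1) = 0.1
((R /\ P) \/ (~Q \/ R)) = max(0.1, 0.1) = 0.1
~((R /\ P) \/ (~Q \/ R)): Gödel ¬ of 0.1 = 0 (operand ≠ 0)
~Q: Gödel ¬ of 0.6 = 0 (operand ≠ 0)
(~Q /\ Q) = min(0, 0.6) = 0
~Q: Gödel ¬ of 0.6 = 0 (operand ≠ 0)
((~Q /\ Q) \/ ~Q) = max(0, 0) = 0
~((~Q /\ Q) \/ ~Q): Gödel ¬ of 0 = 1 (operand is 0)
~~((~Q /\ Q) \/ ~Q): Gödel ¬ of 1 = 0 (operand ≠ 0)
(~((R /\ P) \/ (~Q \/ R)) -> ~~((~Q /\ Q) \/ ~Q)): 0 ≤ 0, so result = 1
((~~((~Q /\ Q) \/ ~Q) -> ~((R /\ P) \/ (~Q \/ R))) \/ (~((R /\ P) \/ (~Q \/ R)) -> ~~((~Q /\ Q) \/ ~Q))) = max(1, 1) = 1

1.00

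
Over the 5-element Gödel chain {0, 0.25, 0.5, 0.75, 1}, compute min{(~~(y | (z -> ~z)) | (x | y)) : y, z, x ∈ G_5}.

0.00

The minimum is attained at y = 0, z = 0.25, x = 0:
  ~z: Gödel ¬ of 0.25 = 0 (operand ≠ 0)
  (z -> ~z): 0.25 > 0, so result = 0
  (y | (z -> ~z)) = max(0, 0) = 0
  ~(y | (z -> ~z)): Gödel ¬ of 0 = 1 (operand is 0)
  ~~(y | (z -> ~z)): Gödel ¬ of 1 = 0 (operand ≠ 0)
  (x | y) = max(0, 0) = 0
  (~~(y | (z -> ~z)) | (x | y)) = max(0, 0) = 0
Checking all 125 assignments confirms none give a value below 0.00.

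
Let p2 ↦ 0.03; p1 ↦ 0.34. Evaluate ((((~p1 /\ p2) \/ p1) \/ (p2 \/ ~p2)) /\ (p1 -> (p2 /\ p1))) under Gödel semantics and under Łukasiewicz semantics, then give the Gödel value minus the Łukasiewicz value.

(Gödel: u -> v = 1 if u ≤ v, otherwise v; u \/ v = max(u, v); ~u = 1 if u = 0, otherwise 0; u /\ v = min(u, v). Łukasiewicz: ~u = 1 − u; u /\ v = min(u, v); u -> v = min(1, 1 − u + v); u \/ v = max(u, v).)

Gödel evaluation:
  ~p1: Gödel ¬ of 0.34 = 0 (operand ≠ 0)
  (~p1 /\ p2) = min(0, 0.03) = 0
  ((~p1 /\ p2) \/ p1) = max(0, 0.34) = 0.34
  ~p2: Gödel ¬ of 0.03 = 0 (operand ≠ 0)
  (p2 \/ ~p2) = max(0.03, 0) = 0.03
  (((~p1 /\ p2) \/ p1) \/ (p2 \/ ~p2)) = max(0.34, 0.03) = 0.34
  (p2 /\ p1) = min(0.03, 0.34) = 0.03
  (p1 -> (p2 /\ p1)): 0.34 > 0.03, so result = 0.03
  ((((~p1 /\ p2) \/ p1) \/ (p2 \/ ~p2)) /\ (p1 -> (p2 /\ p1))) = min(0.34, 0.03) = 0.03
  Gödel value = 0.03
Łukasiewicz evaluation:
  ~p1: Łukasiewicz ¬ gives 1 − 0.34 = 0.66
  (~p1 /\ p2) = min(0.66, 0.03) = 0.03
  ((~p1 /\ p2) \/ p1) = max(0.03, 0.34) = 0.34
  ~p2: Łukasiewicz ¬ gives 1 − 0.03 = 0.97
  (p2 \/ ~p2) = max(0.03, 0.97) = 0.97
  (((~p1 /\ p2) \/ p1) \/ (p2 \/ ~p2)) = max(0.34, 0.97) = 0.97
  (p2 /\ p1) = min(0.03, 0.34) = 0.03
  (p1 -> (p2 /\ p1)): min(1, 1 − 0.34 + 0.03) = 0.69
  ((((~p1 /\ p2) \/ p1) \/ (p2 \/ ~p2)) /\ (p1 -> (p2 /\ p1))) = min(0.97, 0.69) = 0.69
  Łukasiewicz value = 0.69
Difference: 0.03 − 0.69 = -0.66

-0.66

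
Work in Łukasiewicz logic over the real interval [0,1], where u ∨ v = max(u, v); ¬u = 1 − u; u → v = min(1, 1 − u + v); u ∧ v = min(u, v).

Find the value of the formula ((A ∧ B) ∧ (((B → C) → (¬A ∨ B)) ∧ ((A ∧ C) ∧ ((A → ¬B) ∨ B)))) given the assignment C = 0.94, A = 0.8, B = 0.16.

0.16

(A ∧ B) = min(0.8, 0.16) = 0.16
(B → C): min(1, 1 − 0.16 + 0.94) = 1
¬A: Łukasiewicz ¬ gives 1 − 0.8 = 0.2
(¬A ∨ B) = max(0.2, 0.16) = 0.2
((B → C) → (¬A ∨ B)): min(1, 1 − 1 + 0.2) = 0.2
(A ∧ C) = min(0.8, 0.94) = 0.8
¬B: Łukasiewicz ¬ gives 1 − 0.16 = 0.84
(A → ¬B): min(1, 1 − 0.8 + 0.84) = 1
((A → ¬B) ∨ B) = max(1, 0.16) = 1
((A ∧ C) ∧ ((A → ¬B) ∨ B)) = min(0.8, 1) = 0.8
(((B → C) → (¬A ∨ B)) ∧ ((A ∧ C) ∧ ((A → ¬B) ∨ B))) = min(0.2, 0.8) = 0.2
((A ∧ B) ∧ (((B → C) → (¬A ∨ B)) ∧ ((A ∧ C) ∧ ((A → ¬B) ∨ B)))) = min(0.16, 0.2) = 0.16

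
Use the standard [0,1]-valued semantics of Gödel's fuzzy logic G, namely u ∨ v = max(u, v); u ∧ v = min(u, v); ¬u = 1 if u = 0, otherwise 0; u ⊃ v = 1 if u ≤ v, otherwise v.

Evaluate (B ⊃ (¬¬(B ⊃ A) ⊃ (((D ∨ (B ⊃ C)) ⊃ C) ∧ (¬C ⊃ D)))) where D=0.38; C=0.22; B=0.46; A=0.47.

0.22

(B ⊃ A): 0.46 ≤ 0.47, so result = 1
¬(B ⊃ A): Gödel ¬ of 1 = 0 (operand ≠ 0)
¬¬(B ⊃ A): Gödel ¬ of 0 = 1 (operand is 0)
(B ⊃ C): 0.46 > 0.22, so result = 0.22
(D ∨ (B ⊃ C)) = max(0.38, 0.22) = 0.38
((D ∨ (B ⊃ C)) ⊃ C): 0.38 > 0.22, so result = 0.22
¬C: Gödel ¬ of 0.22 = 0 (operand ≠ 0)
(¬C ⊃ D): 0 ≤ 0.38, so result = 1
(((D ∨ (B ⊃ C)) ⊃ C) ∧ (¬C ⊃ D)) = min(0.22, 1) = 0.22
(¬¬(B ⊃ A) ⊃ (((D ∨ (B ⊃ C)) ⊃ C) ∧ (¬C ⊃ D))): 1 > 0.22, so result = 0.22
(B ⊃ (¬¬(B ⊃ A) ⊃ (((D ∨ (B ⊃ C)) ⊃ C) ∧ (¬C ⊃ D)))): 0.46 > 0.22, so result = 0.22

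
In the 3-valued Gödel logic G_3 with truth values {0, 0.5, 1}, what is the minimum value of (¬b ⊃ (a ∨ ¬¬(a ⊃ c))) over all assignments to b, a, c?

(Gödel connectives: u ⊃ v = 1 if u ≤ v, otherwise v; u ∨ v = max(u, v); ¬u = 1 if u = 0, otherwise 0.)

0.50

The minimum is attained at b = 0, a = 0.5, c = 0:
  ¬b: Gödel ¬ of 0 = 1 (operand is 0)
  (a ⊃ c): 0.5 > 0, so result = 0
  ¬(a ⊃ c): Gödel ¬ of 0 = 1 (operand is 0)
  ¬¬(a ⊃ c): Gödel ¬ of 1 = 0 (operand ≠ 0)
  (a ∨ ¬¬(a ⊃ c)) = max(0.5, 0) = 0.5
  (¬b ⊃ (a ∨ ¬¬(a ⊃ c))): 1 > 0.5, so result = 0.5
Checking all 27 assignments confirms none give a value below 0.50.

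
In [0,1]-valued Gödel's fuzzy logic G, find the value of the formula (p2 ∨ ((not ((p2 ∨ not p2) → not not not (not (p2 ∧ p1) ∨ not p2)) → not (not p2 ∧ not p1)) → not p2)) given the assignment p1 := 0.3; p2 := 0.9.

not p2: Gödel ¬ of 0.9 = 0 (operand ≠ 0)
(p2 ∨ not p2) = max(0.9, 0) = 0.9
(p2 ∧ p1) = min(0.9, 0.3) = 0.3
not (p2 ∧ p1): Gödel ¬ of 0.3 = 0 (operand ≠ 0)
not p2: Gödel ¬ of 0.9 = 0 (operand ≠ 0)
(not (p2 ∧ p1) ∨ not p2) = max(0, 0) = 0
not (not (p2 ∧ p1) ∨ not p2): Gödel ¬ of 0 = 1 (operand is 0)
not not (not (p2 ∧ p1) ∨ not p2): Gödel ¬ of 1 = 0 (operand ≠ 0)
not not not (not (p2 ∧ p1) ∨ not p2): Gödel ¬ of 0 = 1 (operand is 0)
((p2 ∨ not p2) → not not not (not (p2 ∧ p1) ∨ not p2)): 0.9 ≤ 1, so result = 1
not ((p2 ∨ not p2) → not not not (not (p2 ∧ p1) ∨ not p2)): Gödel ¬ of 1 = 0 (operand ≠ 0)
not p2: Gödel ¬ of 0.9 = 0 (operand ≠ 0)
not p1: Gödel ¬ of 0.3 = 0 (operand ≠ 0)
(not p2 ∧ not p1) = min(0, 0) = 0
not (not p2 ∧ not p1): Gödel ¬ of 0 = 1 (operand is 0)
(not ((p2 ∨ not p2) → not not not (not (p2 ∧ p1) ∨ not p2)) → not (not p2 ∧ not p1)): 0 ≤ 1, so result = 1
not p2: Gödel ¬ of 0.9 = 0 (operand ≠ 0)
((not ((p2 ∨ not p2) → not not not (not (p2 ∧ p1) ∨ not p2)) → not (not p2 ∧ not p1)) → not p2): 1 > 0, so result = 0
(p2 ∨ ((not ((p2 ∨ not p2) → not not not (not (p2 ∧ p1) ∨ not p2)) → not (not p2 ∧ not p1)) → not p2)) = max(0.9, 0) = 0.9

0.90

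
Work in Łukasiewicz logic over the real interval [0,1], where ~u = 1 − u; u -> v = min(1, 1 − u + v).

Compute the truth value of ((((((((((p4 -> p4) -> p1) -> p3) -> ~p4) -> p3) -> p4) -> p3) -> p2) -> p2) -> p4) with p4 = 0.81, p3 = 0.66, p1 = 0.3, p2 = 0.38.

0.96

(p4 -> p4): min(1, 1 − 0.81 + 0.81) = 1
((p4 -> p4) -> p1): min(1, 1 − 1 + 0.3) = 0.3
(((p4 -> p4) -> p1) -> p3): min(1, 1 − 0.3 + 0.66) = 1
~p4: Łukasiewicz ¬ gives 1 − 0.81 = 0.19
((((p4 -> p4) -> p1) -> p3) -> ~p4): min(1, 1 − 1 + 0.19) = 0.19
(((((p4 -> p4) -> p1) -> p3) -> ~p4) -> p3): min(1, 1 − 0.19 + 0.66) = 1
((((((p4 -> p4) -> p1) -> p3) -> ~p4) -> p3) -> p4): min(1, 1 − 1 + 0.81) = 0.81
(((((((p4 -> p4) -> p1) -> p3) -> ~p4) -> p3) -> p4) -> p3): min(1, 1 − 0.81 + 0.66) = 0.85
((((((((p4 -> p4) -> p1) -> p3) -> ~p4) -> p3) -> p4) -> p3) -> p2): min(1, 1 − 0.85 + 0.38) = 0.53
(((((((((p4 -> p4) -> p1) -> p3) -> ~p4) -> p3) -> p4) -> p3) -> p2) -> p2): min(1, 1 − 0.53 + 0.38) = 0.85
((((((((((p4 -> p4) -> p1) -> p3) -> ~p4) -> p3) -> p4) -> p3) -> p2) -> p2) -> p4): min(1, 1 − 0.85 + 0.81) = 0.96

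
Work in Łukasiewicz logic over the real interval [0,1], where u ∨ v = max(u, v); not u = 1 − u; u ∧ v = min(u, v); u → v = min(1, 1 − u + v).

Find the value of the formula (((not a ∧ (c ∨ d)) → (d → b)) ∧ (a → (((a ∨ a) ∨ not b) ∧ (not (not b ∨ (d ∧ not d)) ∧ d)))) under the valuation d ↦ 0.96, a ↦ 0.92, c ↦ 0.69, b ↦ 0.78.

not a: Łukasiewicz ¬ gives 1 − 0.92 = 0.08
(c ∨ d) = max(0.69, 0.96) = 0.96
(not a ∧ (c ∨ d)) = min(0.08, 0.96) = 0.08
(d → b): min(1, 1 − 0.96 + 0.78) = 0.82
((not a ∧ (c ∨ d)) → (d → b)): min(1, 1 − 0.08 + 0.82) = 1
(a ∨ a) = max(0.92, 0.92) = 0.92
not b: Łukasiewicz ¬ gives 1 − 0.78 = 0.22
((a ∨ a) ∨ not b) = max(0.92, 0.22) = 0.92
not b: Łukasiewicz ¬ gives 1 − 0.78 = 0.22
not d: Łukasiewicz ¬ gives 1 − 0.96 = 0.04
(d ∧ not d) = min(0.96, 0.04) = 0.04
(not b ∨ (d ∧ not d)) = max(0.22, 0.04) = 0.22
not (not b ∨ (d ∧ not d)): Łukasiewicz ¬ gives 1 − 0.22 = 0.78
(not (not b ∨ (d ∧ not d)) ∧ d) = min(0.78, 0.96) = 0.78
(((a ∨ a) ∨ not b) ∧ (not (not b ∨ (d ∧ not d)) ∧ d)) = min(0.92, 0.78) = 0.78
(a → (((a ∨ a) ∨ not b) ∧ (not (not b ∨ (d ∧ not d)) ∧ d))): min(1, 1 − 0.92 + 0.78) = 0.86
(((not a ∧ (c ∨ d)) → (d → b)) ∧ (a → (((a ∨ a) ∨ not b) ∧ (not (not b ∨ (d ∧ not d)) ∧ d)))) = min(1, 0.86) = 0.86

0.86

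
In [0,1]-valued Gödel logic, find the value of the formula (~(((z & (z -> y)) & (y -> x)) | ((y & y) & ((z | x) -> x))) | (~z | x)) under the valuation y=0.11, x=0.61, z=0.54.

0.61

(z -> y): 0.54 > 0.11, so result = 0.11
(z & (z -> y)) = min(0.54, 0.11) = 0.11
(y -> x): 0.11 ≤ 0.61, so result = 1
((z & (z -> y)) & (y -> x)) = min(0.11, 1) = 0.11
(y & y) = min(0.11, 0.11) = 0.11
(z | x) = max(0.54, 0.61) = 0.61
((z | x) -> x): 0.61 ≤ 0.61, so result = 1
((y & y) & ((z | x) -> x)) = min(0.11, 1) = 0.11
(((z & (z -> y)) & (y -> x)) | ((y & y) & ((z | x) -> x))) = max(0.11, 0.11) = 0.11
~(((z & (z -> y)) & (y -> x)) | ((y & y) & ((z | x) -> x))): Gödel ¬ of 0.11 = 0 (operand ≠ 0)
~z: Gödel ¬ of 0.54 = 0 (operand ≠ 0)
(~z | x) = max(0, 0.61) = 0.61
(~(((z & (z -> y)) & (y -> x)) | ((y & y) & ((z | x) -> x))) | (~z | x)) = max(0, 0.61) = 0.61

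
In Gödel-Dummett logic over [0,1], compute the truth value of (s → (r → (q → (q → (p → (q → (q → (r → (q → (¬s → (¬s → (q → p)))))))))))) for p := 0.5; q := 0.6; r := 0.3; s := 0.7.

1.00

¬s: Gödel ¬ of 0.7 = 0 (operand ≠ 0)
¬s: Gödel ¬ of 0.7 = 0 (operand ≠ 0)
(q → p): 0.6 > 0.5, so result = 0.5
(¬s → (q → p)): 0 ≤ 0.5, so result = 1
(¬s → (¬s → (q → p))): 0 ≤ 1, so result = 1
(q → (¬s → (¬s → (q → p)))): 0.6 ≤ 1, so result = 1
(r → (q → (¬s → (¬s → (q → p))))): 0.3 ≤ 1, so result = 1
(q → (r → (q → (¬s → (¬s → (q → p)))))): 0.6 ≤ 1, so result = 1
(q → (q → (r → (q → (¬s → (¬s → (q → p))))))): 0.6 ≤ 1, so result = 1
(p → (q → (q → (r → (q → (¬s → (¬s → (q → p)))))))): 0.5 ≤ 1, so result = 1
(q → (p → (q → (q → (r → (q → (¬s → (¬s → (q → p))))))))): 0.6 ≤ 1, so result = 1
(q → (q → (p → (q → (q → (r → (q → (¬s → (¬s → (q → p)))))))))): 0.6 ≤ 1, so result = 1
(r → (q → (q → (p → (q → (q → (r → (q → (¬s → (¬s → (q → p))))))))))): 0.3 ≤ 1, so result = 1
(s → (r → (q → (q → (p → (q → (q → (r → (q → (¬s → (¬s → (q → p)))))))))))): 0.7 ≤ 1, so result = 1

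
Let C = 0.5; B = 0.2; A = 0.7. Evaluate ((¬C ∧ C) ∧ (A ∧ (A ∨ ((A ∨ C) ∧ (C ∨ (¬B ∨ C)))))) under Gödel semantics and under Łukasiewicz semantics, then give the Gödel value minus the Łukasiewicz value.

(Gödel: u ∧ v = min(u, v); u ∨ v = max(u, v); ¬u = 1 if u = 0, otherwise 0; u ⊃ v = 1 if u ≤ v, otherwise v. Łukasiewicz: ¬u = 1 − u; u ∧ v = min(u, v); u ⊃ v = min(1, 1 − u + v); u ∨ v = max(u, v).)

-0.50

Gödel evaluation:
  ¬C: Gödel ¬ of 0.5 = 0 (operand ≠ 0)
  (¬C ∧ C) = min(0, 0.5) = 0
  (A ∨ C) = max(0.7, 0.5) = 0.7
  ¬B: Gödel ¬ of 0.2 = 0 (operand ≠ 0)
  (¬B ∨ C) = max(0, 0.5) = 0.5
  (C ∨ (¬B ∨ C)) = max(0.5, 0.5) = 0.5
  ((A ∨ C) ∧ (C ∨ (¬B ∨ C))) = min(0.7, 0.5) = 0.5
  (A ∨ ((A ∨ C) ∧ (C ∨ (¬B ∨ C)))) = max(0.7, 0.5) = 0.7
  (A ∧ (A ∨ ((A ∨ C) ∧ (C ∨ (¬B ∨ C))))) = min(0.7, 0.7) = 0.7
  ((¬C ∧ C) ∧ (A ∧ (A ∨ ((A ∨ C) ∧ (C ∨ (¬B ∨ C)))))) = min(0, 0.7) = 0
  Gödel value = 0
Łukasiewicz evaluation:
  ¬C: Łukasiewicz ¬ gives 1 − 0.5 = 0.5
  (¬C ∧ C) = min(0.5, 0.5) = 0.5
  (A ∨ C) = max(0.7, 0.5) = 0.7
  ¬B: Łukasiewicz ¬ gives 1 − 0.2 = 0.8
  (¬B ∨ C) = max(0.8, 0.5) = 0.8
  (C ∨ (¬B ∨ C)) = max(0.5, 0.8) = 0.8
  ((A ∨ C) ∧ (C ∨ (¬B ∨ C))) = min(0.7, 0.8) = 0.7
  (A ∨ ((A ∨ C) ∧ (C ∨ (¬B ∨ C)))) = max(0.7, 0.7) = 0.7
  (A ∧ (A ∨ ((A ∨ C) ∧ (C ∨ (¬B ∨ C))))) = min(0.7, 0.7) = 0.7
  ((¬C ∧ C) ∧ (A ∧ (A ∨ ((A ∨ C) ∧ (C ∨ (¬B ∨ C)))))) = min(0.5, 0.7) = 0.5
  Łukasiewicz value = 0.5
Difference: 0 − 0.5 = -0.50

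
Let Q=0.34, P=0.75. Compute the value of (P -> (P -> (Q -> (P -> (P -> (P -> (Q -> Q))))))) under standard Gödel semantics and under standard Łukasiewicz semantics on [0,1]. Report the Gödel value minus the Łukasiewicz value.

Gödel evaluation:
  (Q -> Q): 0.34 ≤ 0.34, so result = 1
  (P -> (Q -> Q)): 0.75 ≤ 1, so result = 1
  (P -> (P -> (Q -> Q))): 0.75 ≤ 1, so result = 1
  (P -> (P -> (P -> (Q -> Q)))): 0.75 ≤ 1, so result = 1
  (Q -> (P -> (P -> (P -> (Q -> Q))))): 0.34 ≤ 1, so result = 1
  (P -> (Q -> (P -> (P -> (P -> (Q -> Q)))))): 0.75 ≤ 1, so result = 1
  (P -> (P -> (Q -> (P -> (P -> (P -> (Q -> Q))))))): 0.75 ≤ 1, so result = 1
  Gödel value = 1
Łukasiewicz evaluation:
  (Q -> Q): min(1, 1 − 0.34 + 0.34) = 1
  (P -> (Q -> Q)): min(1, 1 − 0.75 + 1) = 1
  (P -> (P -> (Q -> Q))): min(1, 1 − 0.75 + 1) = 1
  (P -> (P -> (P -> (Q -> Q)))): min(1, 1 − 0.75 + 1) = 1
  (Q -> (P -> (P -> (P -> (Q -> Q))))): min(1, 1 − 0.34 + 1) = 1
  (P -> (Q -> (P -> (P -> (P -> (Q -> Q)))))): min(1, 1 − 0.75 + 1) = 1
  (P -> (P -> (Q -> (P -> (P -> (P -> (Q -> Q))))))): min(1, 1 − 0.75 + 1) = 1
  Łukasiewicz value = 1
Difference: 1 − 1 = 0.00

0.00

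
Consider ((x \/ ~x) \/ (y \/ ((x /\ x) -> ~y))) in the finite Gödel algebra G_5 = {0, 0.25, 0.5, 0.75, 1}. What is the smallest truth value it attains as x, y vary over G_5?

0.25

The minimum is attained at x = 0.25, y = 0.25:
  ~x: Gödel ¬ of 0.25 = 0 (operand ≠ 0)
  (x \/ ~x) = max(0.25, 0) = 0.25
  (x /\ x) = min(0.25, 0.25) = 0.25
  ~y: Gödel ¬ of 0.25 = 0 (operand ≠ 0)
  ((x /\ x) -> ~y): 0.25 > 0, so result = 0
  (y \/ ((x /\ x) -> ~y)) = max(0.25, 0) = 0.25
  ((x \/ ~x) \/ (y \/ ((x /\ x) -> ~y))) = max(0.25, 0.25) = 0.25
Checking all 25 assignments confirms none give a value below 0.25.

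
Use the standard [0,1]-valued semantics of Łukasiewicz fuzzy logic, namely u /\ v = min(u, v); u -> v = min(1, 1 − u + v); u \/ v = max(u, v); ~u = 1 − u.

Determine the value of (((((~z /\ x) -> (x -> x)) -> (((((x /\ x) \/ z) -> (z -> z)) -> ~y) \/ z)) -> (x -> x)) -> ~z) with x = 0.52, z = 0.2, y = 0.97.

~z: Łukasiewicz ¬ gives 1 − 0.2 = 0.8
(~z /\ x) = min(0.8, 0.52) = 0.52
(x -> x): min(1, 1 − 0.52 + 0.52) = 1
((~z /\ x) -> (x -> x)): min(1, 1 − 0.52 + 1) = 1
(x /\ x) = min(0.52, 0.52) = 0.52
((x /\ x) \/ z) = max(0.52, 0.2) = 0.52
(z -> z): min(1, 1 − 0.2 + 0.2) = 1
(((x /\ x) \/ z) -> (z -> z)): min(1, 1 − 0.52 + 1) = 1
~y: Łukasiewicz ¬ gives 1 − 0.97 = 0.03
((((x /\ x) \/ z) -> (z -> z)) -> ~y): min(1, 1 − 1 + 0.03) = 0.03
(((((x /\ x) \/ z) -> (z -> z)) -> ~y) \/ z) = max(0.03, 0.2) = 0.2
(((~z /\ x) -> (x -> x)) -> (((((x /\ x) \/ z) -> (z -> z)) -> ~y) \/ z)): min(1, 1 − 1 + 0.2) = 0.2
(x -> x): min(1, 1 − 0.52 + 0.52) = 1
((((~z /\ x) -> (x -> x)) -> (((((x /\ x) \/ z) -> (z -> z)) -> ~y) \/ z)) -> (x -> x)): min(1, 1 − 0.2 + 1) = 1
~z: Łukasiewicz ¬ gives 1 − 0.2 = 0.8
(((((~z /\ x) -> (x -> x)) -> (((((x /\ x) \/ z) -> (z -> z)) -> ~y) \/ z)) -> (x -> x)) -> ~z): min(1, 1 − 1 + 0.8) = 0.8

0.80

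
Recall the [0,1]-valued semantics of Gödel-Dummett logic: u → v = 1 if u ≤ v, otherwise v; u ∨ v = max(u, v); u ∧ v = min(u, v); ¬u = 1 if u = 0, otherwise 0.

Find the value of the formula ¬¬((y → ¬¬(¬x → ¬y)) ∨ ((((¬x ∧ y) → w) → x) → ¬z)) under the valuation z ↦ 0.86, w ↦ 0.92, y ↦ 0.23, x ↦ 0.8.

1.00

¬x: Gödel ¬ of 0.8 = 0 (operand ≠ 0)
¬y: Gödel ¬ of 0.23 = 0 (operand ≠ 0)
(¬x → ¬y): 0 ≤ 0, so result = 1
¬(¬x → ¬y): Gödel ¬ of 1 = 0 (operand ≠ 0)
¬¬(¬x → ¬y): Gödel ¬ of 0 = 1 (operand is 0)
(y → ¬¬(¬x → ¬y)): 0.23 ≤ 1, so result = 1
¬x: Gödel ¬ of 0.8 = 0 (operand ≠ 0)
(¬x ∧ y) = min(0, 0.23) = 0
((¬x ∧ y) → w): 0 ≤ 0.92, so result = 1
(((¬x ∧ y) → w) → x): 1 > 0.8, so result = 0.8
¬z: Gödel ¬ of 0.86 = 0 (operand ≠ 0)
((((¬x ∧ y) → w) → x) → ¬z): 0.8 > 0, so result = 0
((y → ¬¬(¬x → ¬y)) ∨ ((((¬x ∧ y) → w) → x) → ¬z)) = max(1, 0) = 1
¬((y → ¬¬(¬x → ¬y)) ∨ ((((¬x ∧ y) → w) → x) → ¬z)): Gödel ¬ of 1 = 0 (operand ≠ 0)
¬¬((y → ¬¬(¬x → ¬y)) ∨ ((((¬x ∧ y) → w) → x) → ¬z)): Gödel ¬ of 0 = 1 (operand is 0)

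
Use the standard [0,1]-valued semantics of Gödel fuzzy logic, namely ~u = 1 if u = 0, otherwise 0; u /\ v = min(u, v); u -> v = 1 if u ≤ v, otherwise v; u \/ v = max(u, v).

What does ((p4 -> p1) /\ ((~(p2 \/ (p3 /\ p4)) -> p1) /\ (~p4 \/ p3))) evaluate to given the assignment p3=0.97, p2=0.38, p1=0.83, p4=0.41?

(p4 -> p1): 0.41 ≤ 0.83, so result = 1
(p3 /\ p4) = min(0.97, 0.41) = 0.41
(p2 \/ (p3 /\ p4)) = max(0.38, 0.41) = 0.41
~(p2 \/ (p3 /\ p4)): Gödel ¬ of 0.41 = 0 (operand ≠ 0)
(~(p2 \/ (p3 /\ p4)) -> p1): 0 ≤ 0.83, so result = 1
~p4: Gödel ¬ of 0.41 = 0 (operand ≠ 0)
(~p4 \/ p3) = max(0, 0.97) = 0.97
((~(p2 \/ (p3 /\ p4)) -> p1) /\ (~p4 \/ p3)) = min(1, 0.97) = 0.97
((p4 -> p1) /\ ((~(p2 \/ (p3 /\ p4)) -> p1) /\ (~p4 \/ p3))) = min(1, 0.97) = 0.97

0.97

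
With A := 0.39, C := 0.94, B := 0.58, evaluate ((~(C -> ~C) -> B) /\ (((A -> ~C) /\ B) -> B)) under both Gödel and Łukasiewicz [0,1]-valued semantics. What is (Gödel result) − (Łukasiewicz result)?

Gödel evaluation:
  ~C: Gödel ¬ of 0.94 = 0 (operand ≠ 0)
  (C -> ~C): 0.94 > 0, so result = 0
  ~(C -> ~C): Gödel ¬ of 0 = 1 (operand is 0)
  (~(C -> ~C) -> B): 1 > 0.58, so result = 0.58
  ~C: Gödel ¬ of 0.94 = 0 (operand ≠ 0)
  (A -> ~C): 0.39 > 0, so result = 0
  ((A -> ~C) /\ B) = min(0, 0.58) = 0
  (((A -> ~C) /\ B) -> B): 0 ≤ 0.58, so result = 1
  ((~(C -> ~C) -> B) /\ (((A -> ~C) /\ B) -> B)) = min(0.58, 1) = 0.58
  Gödel value = 0.58
Łukasiewicz evaluation:
  ~C: Łukasiewicz ¬ gives 1 − 0.94 = 0.06
  (C -> ~C): min(1, 1 − 0.94 + 0.06) = 0.12
  ~(C -> ~C): Łukasiewicz ¬ gives 1 − 0.12 = 0.88
  (~(C -> ~C) -> B): min(1, 1 − 0.88 + 0.58) = 0.7
  ~C: Łukasiewicz ¬ gives 1 − 0.94 = 0.06
  (A -> ~C): min(1, 1 − 0.39 + 0.06) = 0.67
  ((A -> ~C) /\ B) = min(0.67, 0.58) = 0.58
  (((A -> ~C) /\ B) -> B): min(1, 1 − 0.58 + 0.58) = 1
  ((~(C -> ~C) -> B) /\ (((A -> ~C) /\ B) -> B)) = min(0.7, 1) = 0.7
  Łukasiewicz value = 0.7
Difference: 0.58 − 0.7 = -0.12

-0.12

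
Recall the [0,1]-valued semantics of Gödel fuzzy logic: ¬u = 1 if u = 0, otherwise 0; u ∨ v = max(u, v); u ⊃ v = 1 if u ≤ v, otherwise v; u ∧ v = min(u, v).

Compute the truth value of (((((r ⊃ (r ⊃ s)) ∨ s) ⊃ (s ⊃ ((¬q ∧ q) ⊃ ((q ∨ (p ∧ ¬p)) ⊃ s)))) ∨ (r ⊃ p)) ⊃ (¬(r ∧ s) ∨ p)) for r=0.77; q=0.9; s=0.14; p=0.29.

0.29

(r ⊃ s): 0.77 > 0.14, so result = 0.14
(r ⊃ (r ⊃ s)): 0.77 > 0.14, so result = 0.14
((r ⊃ (r ⊃ s)) ∨ s) = max(0.14, 0.14) = 0.14
¬q: Gödel ¬ of 0.9 = 0 (operand ≠ 0)
(¬q ∧ q) = min(0, 0.9) = 0
¬p: Gödel ¬ of 0.29 = 0 (operand ≠ 0)
(p ∧ ¬p) = min(0.29, 0) = 0
(q ∨ (p ∧ ¬p)) = max(0.9, 0) = 0.9
((q ∨ (p ∧ ¬p)) ⊃ s): 0.9 > 0.14, so result = 0.14
((¬q ∧ q) ⊃ ((q ∨ (p ∧ ¬p)) ⊃ s)): 0 ≤ 0.14, so result = 1
(s ⊃ ((¬q ∧ q) ⊃ ((q ∨ (p ∧ ¬p)) ⊃ s))): 0.14 ≤ 1, so result = 1
(((r ⊃ (r ⊃ s)) ∨ s) ⊃ (s ⊃ ((¬q ∧ q) ⊃ ((q ∨ (p ∧ ¬p)) ⊃ s)))): 0.14 ≤ 1, so result = 1
(r ⊃ p): 0.77 > 0.29, so result = 0.29
((((r ⊃ (r ⊃ s)) ∨ s) ⊃ (s ⊃ ((¬q ∧ q) ⊃ ((q ∨ (p ∧ ¬p)) ⊃ s)))) ∨ (r ⊃ p)) = max(1, 0.29) = 1
(r ∧ s) = min(0.77, 0.14) = 0.14
¬(r ∧ s): Gödel ¬ of 0.14 = 0 (operand ≠ 0)
(¬(r ∧ s) ∨ p) = max(0, 0.29) = 0.29
(((((r ⊃ (r ⊃ s)) ∨ s) ⊃ (s ⊃ ((¬q ∧ q) ⊃ ((q ∨ (p ∧ ¬p)) ⊃ s)))) ∨ (r ⊃ p)) ⊃ (¬(r ∧ s) ∨ p)): 1 > 0.29, so result = 0.29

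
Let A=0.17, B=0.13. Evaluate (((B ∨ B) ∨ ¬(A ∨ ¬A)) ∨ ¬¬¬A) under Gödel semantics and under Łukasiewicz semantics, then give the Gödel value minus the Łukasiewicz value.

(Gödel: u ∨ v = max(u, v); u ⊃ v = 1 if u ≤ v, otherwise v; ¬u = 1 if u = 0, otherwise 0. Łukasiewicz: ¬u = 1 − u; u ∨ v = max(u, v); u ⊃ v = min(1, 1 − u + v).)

-0.70

Gödel evaluation:
  (B ∨ B) = max(0.13, 0.13) = 0.13
  ¬A: Gödel ¬ of 0.17 = 0 (operand ≠ 0)
  (A ∨ ¬A) = max(0.17, 0) = 0.17
  ¬(A ∨ ¬A): Gödel ¬ of 0.17 = 0 (operand ≠ 0)
  ((B ∨ B) ∨ ¬(A ∨ ¬A)) = max(0.13, 0) = 0.13
  ¬A: Gödel ¬ of 0.17 = 0 (operand ≠ 0)
  ¬¬A: Gödel ¬ of 0 = 1 (operand is 0)
  ¬¬¬A: Gödel ¬ of 1 = 0 (operand ≠ 0)
  (((B ∨ B) ∨ ¬(A ∨ ¬A)) ∨ ¬¬¬A) = max(0.13, 0) = 0.13
  Gödel value = 0.13
Łukasiewicz evaluation:
  (B ∨ B) = max(0.13, 0.13) = 0.13
  ¬A: Łukasiewicz ¬ gives 1 − 0.17 = 0.83
  (A ∨ ¬A) = max(0.17, 0.83) = 0.83
  ¬(A ∨ ¬A): Łukasiewicz ¬ gives 1 − 0.83 = 0.17
  ((B ∨ B) ∨ ¬(A ∨ ¬A)) = max(0.13, 0.17) = 0.17
  ¬A: Łukasiewicz ¬ gives 1 − 0.17 = 0.83
  ¬¬A: Łukasiewicz ¬ gives 1 − 0.83 = 0.17
  ¬¬¬A: Łukasiewicz ¬ gives 1 − 0.17 = 0.83
  (((B ∨ B) ∨ ¬(A ∨ ¬A)) ∨ ¬¬¬A) = max(0.17, 0.83) = 0.83
  Łukasiewicz value = 0.83
Difference: 0.13 − 0.83 = -0.70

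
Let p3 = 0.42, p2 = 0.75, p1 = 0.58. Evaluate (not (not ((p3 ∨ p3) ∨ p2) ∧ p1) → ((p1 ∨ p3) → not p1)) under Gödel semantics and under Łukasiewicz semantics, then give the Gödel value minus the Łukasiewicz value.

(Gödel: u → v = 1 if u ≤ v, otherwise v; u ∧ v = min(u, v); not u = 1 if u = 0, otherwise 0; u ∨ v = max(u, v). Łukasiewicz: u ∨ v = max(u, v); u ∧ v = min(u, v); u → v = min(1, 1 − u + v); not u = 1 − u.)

-1.00

Gödel evaluation:
  (p3 ∨ p3) = max(0.42, 0.42) = 0.42
  ((p3 ∨ p3) ∨ p2) = max(0.42, 0.75) = 0.75
  not ((p3 ∨ p3) ∨ p2): Gödel ¬ of 0.75 = 0 (operand ≠ 0)
  (not ((p3 ∨ p3) ∨ p2) ∧ p1) = min(0, 0.58) = 0
  not (not ((p3 ∨ p3) ∨ p2) ∧ p1): Gödel ¬ of 0 = 1 (operand is 0)
  (p1 ∨ p3) = max(0.58, 0.42) = 0.58
  not p1: Gödel ¬ of 0.58 = 0 (operand ≠ 0)
  ((p1 ∨ p3) → not p1): 0.58 > 0, so result = 0
  (not (not ((p3 ∨ p3) ∨ p2) ∧ p1) → ((p1 ∨ p3) → not p1)): 1 > 0, so result = 0
  Gödel value = 0
Łukasiewicz evaluation:
  (p3 ∨ p3) = max(0.42, 0.42) = 0.42
  ((p3 ∨ p3) ∨ p2) = max(0.42, 0.75) = 0.75
  not ((p3 ∨ p3) ∨ p2): Łukasiewicz ¬ gives 1 − 0.75 = 0.25
  (not ((p3 ∨ p3) ∨ p2) ∧ p1) = min(0.25, 0.58) = 0.25
  not (not ((p3 ∨ p3) ∨ p2) ∧ p1): Łukasiewicz ¬ gives 1 − 0.25 = 0.75
  (p1 ∨ p3) = max(0.58, 0.42) = 0.58
  not p1: Łukasiewicz ¬ gives 1 − 0.58 = 0.42
  ((p1 ∨ p3) → not p1): min(1, 1 − 0.58 + 0.42) = 0.84
  (not (not ((p3 ∨ p3) ∨ p2) ∧ p1) → ((p1 ∨ p3) → not p1)): min(1, 1 − 0.75 + 0.84) = 1
  Łukasiewicz value = 1
Difference: 0 − 1 = -1.00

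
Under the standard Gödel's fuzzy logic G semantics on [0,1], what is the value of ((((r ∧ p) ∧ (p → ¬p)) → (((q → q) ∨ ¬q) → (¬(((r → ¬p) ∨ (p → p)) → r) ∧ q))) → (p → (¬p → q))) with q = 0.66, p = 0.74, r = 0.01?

(r ∧ p) = min(0.01, 0.74) = 0.01
¬p: Gödel ¬ of 0.74 = 0 (operand ≠ 0)
(p → ¬p): 0.74 > 0, so result = 0
((r ∧ p) ∧ (p → ¬p)) = min(0.01, 0) = 0
(q → q): 0.66 ≤ 0.66, so result = 1
¬q: Gödel ¬ of 0.66 = 0 (operand ≠ 0)
((q → q) ∨ ¬q) = max(1, 0) = 1
¬p: Gödel ¬ of 0.74 = 0 (operand ≠ 0)
(r → ¬p): 0.01 > 0, so result = 0
(p → p): 0.74 ≤ 0.74, so result = 1
((r → ¬p) ∨ (p → p)) = max(0, 1) = 1
(((r → ¬p) ∨ (p → p)) → r): 1 > 0.01, so result = 0.01
¬(((r → ¬p) ∨ (p → p)) → r): Gödel ¬ of 0.01 = 0 (operand ≠ 0)
(¬(((r → ¬p) ∨ (p → p)) → r) ∧ q) = min(0, 0.66) = 0
(((q → q) ∨ ¬q) → (¬(((r → ¬p) ∨ (p → p)) → r) ∧ q)): 1 > 0, so result = 0
(((r ∧ p) ∧ (p → ¬p)) → (((q → q) ∨ ¬q) → (¬(((r → ¬p) ∨ (p → p)) → r) ∧ q))): 0 ≤ 0, so result = 1
¬p: Gödel ¬ of 0.74 = 0 (operand ≠ 0)
(¬p → q): 0 ≤ 0.66, so result = 1
(p → (¬p → q)): 0.74 ≤ 1, so result = 1
((((r ∧ p) ∧ (p → ¬p)) → (((q → q) ∨ ¬q) → (¬(((r → ¬p) ∨ (p → p)) → r) ∧ q))) → (p → (¬p → q))): 1 ≤ 1, so result = 1

1.00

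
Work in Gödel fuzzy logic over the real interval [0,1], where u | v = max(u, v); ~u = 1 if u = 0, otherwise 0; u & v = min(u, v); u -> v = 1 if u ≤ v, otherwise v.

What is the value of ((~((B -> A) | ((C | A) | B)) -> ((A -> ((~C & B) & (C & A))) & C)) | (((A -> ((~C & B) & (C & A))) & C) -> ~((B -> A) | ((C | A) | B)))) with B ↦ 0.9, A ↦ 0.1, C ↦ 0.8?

1.00

(B -> A): 0.9 > 0.1, so result = 0.1
(C | A) = max(0.8, 0.1) = 0.8
((C | A) | B) = max(0.8, 0.9) = 0.9
((B -> A) | ((C | A) | B)) = max(0.1, 0.9) = 0.9
~((B -> A) | ((C | A) | B)): Gödel ¬ of 0.9 = 0 (operand ≠ 0)
~C: Gödel ¬ of 0.8 = 0 (operand ≠ 0)
(~C & B) = min(0, 0.9) = 0
(C & A) = min(0.8, 0.1) = 0.1
((~C & B) & (C & A)) = min(0, 0.1) = 0
(A -> ((~C & B) & (C & A))): 0.1 > 0, so result = 0
((A -> ((~C & B) & (C & A))) & C) = min(0, 0.8) = 0
(~((B -> A) | ((C | A) | B)) -> ((A -> ((~C & B) & (C & A))) & C)): 0 ≤ 0, so result = 1
~C: Gödel ¬ of 0.8 = 0 (operand ≠ 0)
(~C & B) = min(0, 0.9) = 0
(C & A) = min(0.8, 0.1) = 0.1
((~C & B) & (C & A)) = min(0, 0.1) = 0
(A -> ((~C & B) & (C & A))): 0.1 > 0, so result = 0
((A -> ((~C & B) & (C & A))) & C) = min(0, 0.8) = 0
(B -> A): 0.9 > 0.1, so result = 0.1
(C | A) = max(0.8, 0.1) = 0.8
((C | A) | B) = max(0.8, 0.9) = 0.9
((B -> A) | ((C | A) | B)) = max(0.1, 0.9) = 0.9
~((B -> A) | ((C | A) | B)): Gödel ¬ of 0.9 = 0 (operand ≠ 0)
(((A -> ((~C & B) & (C & A))) & C) -> ~((B -> A) | ((C | A) | B))): 0 ≤ 0, so result = 1
((~((B -> A) | ((C | A) | B)) -> ((A -> ((~C & B) & (C & A))) & C)) | (((A -> ((~C & B) & (C & A))) & C) -> ~((B -> A) | ((C | A) | B)))) = max(1, 1) = 1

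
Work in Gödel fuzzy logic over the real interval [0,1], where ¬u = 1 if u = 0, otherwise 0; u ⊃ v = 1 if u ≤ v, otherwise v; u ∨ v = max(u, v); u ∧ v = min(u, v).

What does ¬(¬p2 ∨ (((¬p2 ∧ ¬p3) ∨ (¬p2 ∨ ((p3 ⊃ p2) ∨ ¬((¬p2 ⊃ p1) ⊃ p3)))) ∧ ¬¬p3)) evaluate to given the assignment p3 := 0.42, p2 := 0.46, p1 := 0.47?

¬p2: Gödel ¬ of 0.46 = 0 (operand ≠ 0)
¬p2: Gödel ¬ of 0.46 = 0 (operand ≠ 0)
¬p3: Gödel ¬ of 0.42 = 0 (operand ≠ 0)
(¬p2 ∧ ¬p3) = min(0, 0) = 0
¬p2: Gödel ¬ of 0.46 = 0 (operand ≠ 0)
(p3 ⊃ p2): 0.42 ≤ 0.46, so result = 1
¬p2: Gödel ¬ of 0.46 = 0 (operand ≠ 0)
(¬p2 ⊃ p1): 0 ≤ 0.47, so result = 1
((¬p2 ⊃ p1) ⊃ p3): 1 > 0.42, so result = 0.42
¬((¬p2 ⊃ p1) ⊃ p3): Gödel ¬ of 0.42 = 0 (operand ≠ 0)
((p3 ⊃ p2) ∨ ¬((¬p2 ⊃ p1) ⊃ p3)) = max(1, 0) = 1
(¬p2 ∨ ((p3 ⊃ p2) ∨ ¬((¬p2 ⊃ p1) ⊃ p3))) = max(0, 1) = 1
((¬p2 ∧ ¬p3) ∨ (¬p2 ∨ ((p3 ⊃ p2) ∨ ¬((¬p2 ⊃ p1) ⊃ p3)))) = max(0, 1) = 1
¬p3: Gödel ¬ of 0.42 = 0 (operand ≠ 0)
¬¬p3: Gödel ¬ of 0 = 1 (operand is 0)
(((¬p2 ∧ ¬p3) ∨ (¬p2 ∨ ((p3 ⊃ p2) ∨ ¬((¬p2 ⊃ p1) ⊃ p3)))) ∧ ¬¬p3) = min(1, 1) = 1
(¬p2 ∨ (((¬p2 ∧ ¬p3) ∨ (¬p2 ∨ ((p3 ⊃ p2) ∨ ¬((¬p2 ⊃ p1) ⊃ p3)))) ∧ ¬¬p3)) = max(0, 1) = 1
¬(¬p2 ∨ (((¬p2 ∧ ¬p3) ∨ (¬p2 ∨ ((p3 ⊃ p2) ∨ ¬((¬p2 ⊃ p1) ⊃ p3)))) ∧ ¬¬p3)): Gödel ¬ of 1 = 0 (operand ≠ 0)

0.00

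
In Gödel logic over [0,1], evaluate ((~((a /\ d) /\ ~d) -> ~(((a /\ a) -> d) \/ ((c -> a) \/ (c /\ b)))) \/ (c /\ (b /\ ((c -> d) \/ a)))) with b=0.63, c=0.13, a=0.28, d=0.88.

0.13

(a /\ d) = min(0.28, 0.88) = 0.28
~d: Gödel ¬ of 0.88 = 0 (operand ≠ 0)
((a /\ d) /\ ~d) = min(0.28, 0) = 0
~((a /\ d) /\ ~d): Gödel ¬ of 0 = 1 (operand is 0)
(a /\ a) = min(0.28, 0.28) = 0.28
((a /\ a) -> d): 0.28 ≤ 0.88, so result = 1
(c -> a): 0.13 ≤ 0.28, so result = 1
(c /\ b) = min(0.13, 0.63) = 0.13
((c -> a) \/ (c /\ b)) = max(1, 0.13) = 1
(((a /\ a) -> d) \/ ((c -> a) \/ (c /\ b))) = max(1, 1) = 1
~(((a /\ a) -> d) \/ ((c -> a) \/ (c /\ b))): Gödel ¬ of 1 = 0 (operand ≠ 0)
(~((a /\ d) /\ ~d) -> ~(((a /\ a) -> d) \/ ((c -> a) \/ (c /\ b)))): 1 > 0, so result = 0
(c -> d): 0.13 ≤ 0.88, so result = 1
((c -> d) \/ a) = max(1, 0.28) = 1
(b /\ ((c -> d) \/ a)) = min(0.63, 1) = 0.63
(c /\ (b /\ ((c -> d) \/ a))) = min(0.13, 0.63) = 0.13
((~((a /\ d) /\ ~d) -> ~(((a /\ a) -> d) \/ ((c -> a) \/ (c /\ b)))) \/ (c /\ (b /\ ((c -> d) \/ a)))) = max(0, 0.13) = 0.13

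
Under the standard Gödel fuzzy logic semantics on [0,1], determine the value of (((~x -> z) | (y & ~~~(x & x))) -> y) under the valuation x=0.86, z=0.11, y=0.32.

~x: Gödel ¬ of 0.86 = 0 (operand ≠ 0)
(~x -> z): 0 ≤ 0.11, so result = 1
(x & x) = min(0.86, 0.86) = 0.86
~(x & x): Gödel ¬ of 0.86 = 0 (operand ≠ 0)
~~(x & x): Gödel ¬ of 0 = 1 (operand is 0)
~~~(x & x): Gödel ¬ of 1 = 0 (operand ≠ 0)
(y & ~~~(x & x)) = min(0.32, 0) = 0
((~x -> z) | (y & ~~~(x & x))) = max(1, 0) = 1
(((~x -> z) | (y & ~~~(x & x))) -> y): 1 > 0.32, so result = 0.32

0.32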